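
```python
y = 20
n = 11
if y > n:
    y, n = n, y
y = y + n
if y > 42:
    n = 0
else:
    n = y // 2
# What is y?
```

Trace (tracking y):
y = 20  # -> y = 20
n = 11  # -> n = 11
if y > n:  # condition is True
    y, n = (n, y)  # -> y = 11, n = 20
y = y + n  # -> y = 31
if y > 42:  # condition is False
else:
    n = y // 2  # -> n = 15

Answer: 31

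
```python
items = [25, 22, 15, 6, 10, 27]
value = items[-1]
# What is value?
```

Trace (tracking value):
items = [25, 22, 15, 6, 10, 27]  # -> items = [25, 22, 15, 6, 10, 27]
value = items[-1]  # -> value = 27

Answer: 27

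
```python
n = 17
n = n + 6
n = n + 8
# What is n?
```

Trace (tracking n):
n = 17  # -> n = 17
n = n + 6  # -> n = 23
n = n + 8  # -> n = 31

Answer: 31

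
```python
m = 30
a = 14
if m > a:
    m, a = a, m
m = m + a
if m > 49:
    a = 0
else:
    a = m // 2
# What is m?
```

Trace (tracking m):
m = 30  # -> m = 30
a = 14  # -> a = 14
if m > a:  # condition is True
    m, a = (a, m)  # -> m = 14, a = 30
m = m + a  # -> m = 44
if m > 49:  # condition is False
else:
    a = m // 2  # -> a = 22

Answer: 44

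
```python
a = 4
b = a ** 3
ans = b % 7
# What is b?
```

Trace (tracking b):
a = 4  # -> a = 4
b = a ** 3  # -> b = 64
ans = b % 7  # -> ans = 1

Answer: 64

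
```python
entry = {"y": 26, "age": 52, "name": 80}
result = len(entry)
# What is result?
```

Trace (tracking result):
entry = {'y': 26, 'age': 52, 'name': 80}  # -> entry = {'y': 26, 'age': 52, 'name': 80}
result = len(entry)  # -> result = 3

Answer: 3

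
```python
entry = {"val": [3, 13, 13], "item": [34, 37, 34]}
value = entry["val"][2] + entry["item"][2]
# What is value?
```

Trace (tracking value):
entry = {'val': [3, 13, 13], 'item': [34, 37, 34]}  # -> entry = {'val': [3, 13, 13], 'item': [34, 37, 34]}
value = entry['val'][2] + entry['item'][2]  # -> value = 47

Answer: 47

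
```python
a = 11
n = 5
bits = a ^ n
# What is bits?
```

Trace (tracking bits):
a = 11  # -> a = 11
n = 5  # -> n = 5
bits = a ^ n  # -> bits = 14

Answer: 14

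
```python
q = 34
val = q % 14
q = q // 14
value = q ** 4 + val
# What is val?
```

Answer: 6

Derivation:
Trace (tracking val):
q = 34  # -> q = 34
val = q % 14  # -> val = 6
q = q // 14  # -> q = 2
value = q ** 4 + val  # -> value = 22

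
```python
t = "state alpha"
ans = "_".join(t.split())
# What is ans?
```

Answer: 'state_alpha'

Derivation:
Trace (tracking ans):
t = 'state alpha'  # -> t = 'state alpha'
ans = '_'.join(t.split())  # -> ans = 'state_alpha'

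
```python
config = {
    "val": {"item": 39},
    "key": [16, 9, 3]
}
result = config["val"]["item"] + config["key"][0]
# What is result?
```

Answer: 55

Derivation:
Trace (tracking result):
config = {'val': {'item': 39}, 'key': [16, 9, 3]}  # -> config = {'val': {'item': 39}, 'key': [16, 9, 3]}
result = config['val']['item'] + config['key'][0]  # -> result = 55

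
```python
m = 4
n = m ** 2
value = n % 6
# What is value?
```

Answer: 4

Derivation:
Trace (tracking value):
m = 4  # -> m = 4
n = m ** 2  # -> n = 16
value = n % 6  # -> value = 4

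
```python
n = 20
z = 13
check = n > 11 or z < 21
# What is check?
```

Answer: True

Derivation:
Trace (tracking check):
n = 20  # -> n = 20
z = 13  # -> z = 13
check = n > 11 or z < 21  # -> check = True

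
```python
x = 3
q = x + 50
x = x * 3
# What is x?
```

Trace (tracking x):
x = 3  # -> x = 3
q = x + 50  # -> q = 53
x = x * 3  # -> x = 9

Answer: 9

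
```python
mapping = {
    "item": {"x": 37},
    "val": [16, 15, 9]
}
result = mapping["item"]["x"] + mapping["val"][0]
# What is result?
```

Answer: 53

Derivation:
Trace (tracking result):
mapping = {'item': {'x': 37}, 'val': [16, 15, 9]}  # -> mapping = {'item': {'x': 37}, 'val': [16, 15, 9]}
result = mapping['item']['x'] + mapping['val'][0]  # -> result = 53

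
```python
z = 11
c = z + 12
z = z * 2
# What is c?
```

Trace (tracking c):
z = 11  # -> z = 11
c = z + 12  # -> c = 23
z = z * 2  # -> z = 22

Answer: 23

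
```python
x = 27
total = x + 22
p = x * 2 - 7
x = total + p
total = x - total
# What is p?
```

Answer: 47

Derivation:
Trace (tracking p):
x = 27  # -> x = 27
total = x + 22  # -> total = 49
p = x * 2 - 7  # -> p = 47
x = total + p  # -> x = 96
total = x - total  # -> total = 47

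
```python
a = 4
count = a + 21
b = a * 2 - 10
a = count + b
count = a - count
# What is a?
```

Trace (tracking a):
a = 4  # -> a = 4
count = a + 21  # -> count = 25
b = a * 2 - 10  # -> b = -2
a = count + b  # -> a = 23
count = a - count  # -> count = -2

Answer: 23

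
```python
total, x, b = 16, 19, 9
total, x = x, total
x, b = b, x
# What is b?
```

Trace (tracking b):
total, x, b = (16, 19, 9)  # -> total = 16, x = 19, b = 9
total, x = (x, total)  # -> total = 19, x = 16
x, b = (b, x)  # -> x = 9, b = 16

Answer: 16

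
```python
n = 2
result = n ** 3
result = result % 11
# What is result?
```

Answer: 8

Derivation:
Trace (tracking result):
n = 2  # -> n = 2
result = n ** 3  # -> result = 8
result = result % 11  # -> result = 8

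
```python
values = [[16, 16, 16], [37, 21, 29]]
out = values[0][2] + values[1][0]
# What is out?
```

Answer: 53

Derivation:
Trace (tracking out):
values = [[16, 16, 16], [37, 21, 29]]  # -> values = [[16, 16, 16], [37, 21, 29]]
out = values[0][2] + values[1][0]  # -> out = 53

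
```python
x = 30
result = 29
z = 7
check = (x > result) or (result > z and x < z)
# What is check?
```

Trace (tracking check):
x = 30  # -> x = 30
result = 29  # -> result = 29
z = 7  # -> z = 7
check = x > result or (result > z and x < z)  # -> check = True

Answer: True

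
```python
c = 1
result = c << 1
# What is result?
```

Trace (tracking result):
c = 1  # -> c = 1
result = c << 1  # -> result = 2

Answer: 2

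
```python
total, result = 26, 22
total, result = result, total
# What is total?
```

Answer: 22

Derivation:
Trace (tracking total):
total, result = (26, 22)  # -> total = 26, result = 22
total, result = (result, total)  # -> total = 22, result = 26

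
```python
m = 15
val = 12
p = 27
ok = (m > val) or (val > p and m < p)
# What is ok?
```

Trace (tracking ok):
m = 15  # -> m = 15
val = 12  # -> val = 12
p = 27  # -> p = 27
ok = m > val or (val > p and m < p)  # -> ok = True

Answer: True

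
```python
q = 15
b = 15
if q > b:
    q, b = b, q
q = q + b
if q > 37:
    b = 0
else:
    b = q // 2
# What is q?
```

Answer: 30

Derivation:
Trace (tracking q):
q = 15  # -> q = 15
b = 15  # -> b = 15
if q > b:  # condition is False
q = q + b  # -> q = 30
if q > 37:  # condition is False
else:
    b = q // 2  # -> b = 15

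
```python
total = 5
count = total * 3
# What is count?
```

Answer: 15

Derivation:
Trace (tracking count):
total = 5  # -> total = 5
count = total * 3  # -> count = 15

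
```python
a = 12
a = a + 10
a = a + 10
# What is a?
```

Trace (tracking a):
a = 12  # -> a = 12
a = a + 10  # -> a = 22
a = a + 10  # -> a = 32

Answer: 32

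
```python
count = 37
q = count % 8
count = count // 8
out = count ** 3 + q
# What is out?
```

Answer: 69

Derivation:
Trace (tracking out):
count = 37  # -> count = 37
q = count % 8  # -> q = 5
count = count // 8  # -> count = 4
out = count ** 3 + q  # -> out = 69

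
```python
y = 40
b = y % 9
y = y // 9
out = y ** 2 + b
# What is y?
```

Answer: 4

Derivation:
Trace (tracking y):
y = 40  # -> y = 40
b = y % 9  # -> b = 4
y = y // 9  # -> y = 4
out = y ** 2 + b  # -> out = 20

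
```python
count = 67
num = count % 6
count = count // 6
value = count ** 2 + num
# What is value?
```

Answer: 122

Derivation:
Trace (tracking value):
count = 67  # -> count = 67
num = count % 6  # -> num = 1
count = count // 6  # -> count = 11
value = count ** 2 + num  # -> value = 122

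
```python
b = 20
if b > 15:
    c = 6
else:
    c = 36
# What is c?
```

Answer: 6

Derivation:
Trace (tracking c):
b = 20  # -> b = 20
if b > 15:  # condition is True
    c = 6  # -> c = 6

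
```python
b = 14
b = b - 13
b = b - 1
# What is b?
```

Trace (tracking b):
b = 14  # -> b = 14
b = b - 13  # -> b = 1
b = b - 1  # -> b = 0

Answer: 0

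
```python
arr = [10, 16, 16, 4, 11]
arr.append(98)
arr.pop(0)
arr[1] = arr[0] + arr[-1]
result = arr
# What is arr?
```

Trace (tracking arr):
arr = [10, 16, 16, 4, 11]  # -> arr = [10, 16, 16, 4, 11]
arr.append(98)  # -> arr = [10, 16, 16, 4, 11, 98]
arr.pop(0)  # -> arr = [16, 16, 4, 11, 98]
arr[1] = arr[0] + arr[-1]  # -> arr = [16, 114, 4, 11, 98]
result = arr  # -> result = [16, 114, 4, 11, 98]

Answer: [16, 114, 4, 11, 98]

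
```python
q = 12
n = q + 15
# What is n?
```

Answer: 27

Derivation:
Trace (tracking n):
q = 12  # -> q = 12
n = q + 15  # -> n = 27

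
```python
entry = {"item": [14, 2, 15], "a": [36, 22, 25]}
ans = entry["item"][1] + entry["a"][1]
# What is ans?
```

Trace (tracking ans):
entry = {'item': [14, 2, 15], 'a': [36, 22, 25]}  # -> entry = {'item': [14, 2, 15], 'a': [36, 22, 25]}
ans = entry['item'][1] + entry['a'][1]  # -> ans = 24

Answer: 24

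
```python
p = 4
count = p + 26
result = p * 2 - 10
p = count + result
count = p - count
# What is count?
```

Trace (tracking count):
p = 4  # -> p = 4
count = p + 26  # -> count = 30
result = p * 2 - 10  # -> result = -2
p = count + result  # -> p = 28
count = p - count  # -> count = -2

Answer: -2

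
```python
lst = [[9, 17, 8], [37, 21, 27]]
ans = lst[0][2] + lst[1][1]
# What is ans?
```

Answer: 29

Derivation:
Trace (tracking ans):
lst = [[9, 17, 8], [37, 21, 27]]  # -> lst = [[9, 17, 8], [37, 21, 27]]
ans = lst[0][2] + lst[1][1]  # -> ans = 29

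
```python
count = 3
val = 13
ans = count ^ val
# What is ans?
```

Answer: 14

Derivation:
Trace (tracking ans):
count = 3  # -> count = 3
val = 13  # -> val = 13
ans = count ^ val  # -> ans = 14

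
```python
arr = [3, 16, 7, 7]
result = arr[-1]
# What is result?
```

Answer: 7

Derivation:
Trace (tracking result):
arr = [3, 16, 7, 7]  # -> arr = [3, 16, 7, 7]
result = arr[-1]  # -> result = 7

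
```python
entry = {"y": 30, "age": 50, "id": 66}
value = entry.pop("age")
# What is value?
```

Trace (tracking value):
entry = {'y': 30, 'age': 50, 'id': 66}  # -> entry = {'y': 30, 'age': 50, 'id': 66}
value = entry.pop('age')  # -> value = 50

Answer: 50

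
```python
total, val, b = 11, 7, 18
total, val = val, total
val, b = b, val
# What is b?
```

Trace (tracking b):
total, val, b = (11, 7, 18)  # -> total = 11, val = 7, b = 18
total, val = (val, total)  # -> total = 7, val = 11
val, b = (b, val)  # -> val = 18, b = 11

Answer: 11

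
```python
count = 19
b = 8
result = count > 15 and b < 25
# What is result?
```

Answer: True

Derivation:
Trace (tracking result):
count = 19  # -> count = 19
b = 8  # -> b = 8
result = count > 15 and b < 25  # -> result = True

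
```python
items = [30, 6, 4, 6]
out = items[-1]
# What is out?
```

Trace (tracking out):
items = [30, 6, 4, 6]  # -> items = [30, 6, 4, 6]
out = items[-1]  # -> out = 6

Answer: 6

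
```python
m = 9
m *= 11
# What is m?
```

Answer: 99

Derivation:
Trace (tracking m):
m = 9  # -> m = 9
m *= 11  # -> m = 99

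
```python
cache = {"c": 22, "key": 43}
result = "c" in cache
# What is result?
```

Answer: True

Derivation:
Trace (tracking result):
cache = {'c': 22, 'key': 43}  # -> cache = {'c': 22, 'key': 43}
result = 'c' in cache  # -> result = True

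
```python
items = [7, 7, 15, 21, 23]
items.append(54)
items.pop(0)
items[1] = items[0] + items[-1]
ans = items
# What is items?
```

Trace (tracking items):
items = [7, 7, 15, 21, 23]  # -> items = [7, 7, 15, 21, 23]
items.append(54)  # -> items = [7, 7, 15, 21, 23, 54]
items.pop(0)  # -> items = [7, 15, 21, 23, 54]
items[1] = items[0] + items[-1]  # -> items = [7, 61, 21, 23, 54]
ans = items  # -> ans = [7, 61, 21, 23, 54]

Answer: [7, 61, 21, 23, 54]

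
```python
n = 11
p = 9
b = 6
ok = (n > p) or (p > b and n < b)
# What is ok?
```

Trace (tracking ok):
n = 11  # -> n = 11
p = 9  # -> p = 9
b = 6  # -> b = 6
ok = n > p or (p > b and n < b)  # -> ok = True

Answer: True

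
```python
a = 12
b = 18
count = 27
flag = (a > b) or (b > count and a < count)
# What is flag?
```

Trace (tracking flag):
a = 12  # -> a = 12
b = 18  # -> b = 18
count = 27  # -> count = 27
flag = a > b or (b > count and a < count)  # -> flag = False

Answer: False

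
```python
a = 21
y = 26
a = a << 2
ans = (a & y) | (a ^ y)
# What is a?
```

Trace (tracking a):
a = 21  # -> a = 21
y = 26  # -> y = 26
a = a << 2  # -> a = 84
ans = a & y | a ^ y  # -> ans = 94

Answer: 84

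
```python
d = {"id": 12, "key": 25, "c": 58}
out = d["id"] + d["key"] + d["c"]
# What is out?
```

Trace (tracking out):
d = {'id': 12, 'key': 25, 'c': 58}  # -> d = {'id': 12, 'key': 25, 'c': 58}
out = d['id'] + d['key'] + d['c']  # -> out = 95

Answer: 95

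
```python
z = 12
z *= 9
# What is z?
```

Trace (tracking z):
z = 12  # -> z = 12
z *= 9  # -> z = 108

Answer: 108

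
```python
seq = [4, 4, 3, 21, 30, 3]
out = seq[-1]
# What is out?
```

Trace (tracking out):
seq = [4, 4, 3, 21, 30, 3]  # -> seq = [4, 4, 3, 21, 30, 3]
out = seq[-1]  # -> out = 3

Answer: 3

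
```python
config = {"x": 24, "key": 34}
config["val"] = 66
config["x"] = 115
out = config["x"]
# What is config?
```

Trace (tracking config):
config = {'x': 24, 'key': 34}  # -> config = {'x': 24, 'key': 34}
config['val'] = 66  # -> config = {'x': 24, 'key': 34, 'val': 66}
config['x'] = 115  # -> config = {'x': 115, 'key': 34, 'val': 66}
out = config['x']  # -> out = 115

Answer: {'x': 115, 'key': 34, 'val': 66}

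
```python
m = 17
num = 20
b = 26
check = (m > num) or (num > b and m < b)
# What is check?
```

Trace (tracking check):
m = 17  # -> m = 17
num = 20  # -> num = 20
b = 26  # -> b = 26
check = m > num or (num > b and m < b)  # -> check = False

Answer: False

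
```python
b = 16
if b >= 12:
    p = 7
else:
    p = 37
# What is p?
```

Answer: 7

Derivation:
Trace (tracking p):
b = 16  # -> b = 16
if b >= 12:  # condition is True
    p = 7  # -> p = 7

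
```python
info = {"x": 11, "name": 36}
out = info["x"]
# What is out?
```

Trace (tracking out):
info = {'x': 11, 'name': 36}  # -> info = {'x': 11, 'name': 36}
out = info['x']  # -> out = 11

Answer: 11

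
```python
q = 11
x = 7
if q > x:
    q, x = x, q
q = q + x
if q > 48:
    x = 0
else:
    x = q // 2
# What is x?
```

Answer: 9

Derivation:
Trace (tracking x):
q = 11  # -> q = 11
x = 7  # -> x = 7
if q > x:  # condition is True
    q, x = (x, q)  # -> q = 7, x = 11
q = q + x  # -> q = 18
if q > 48:  # condition is False
else:
    x = q // 2  # -> x = 9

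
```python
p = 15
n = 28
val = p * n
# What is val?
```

Trace (tracking val):
p = 15  # -> p = 15
n = 28  # -> n = 28
val = p * n  # -> val = 420

Answer: 420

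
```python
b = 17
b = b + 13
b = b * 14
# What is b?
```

Answer: 420

Derivation:
Trace (tracking b):
b = 17  # -> b = 17
b = b + 13  # -> b = 30
b = b * 14  # -> b = 420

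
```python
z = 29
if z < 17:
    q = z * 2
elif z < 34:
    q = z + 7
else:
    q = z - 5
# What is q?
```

Answer: 36

Derivation:
Trace (tracking q):
z = 29  # -> z = 29
if z < 17:  # condition is False
elif z < 34:  # condition is True
    q = z + 7  # -> q = 36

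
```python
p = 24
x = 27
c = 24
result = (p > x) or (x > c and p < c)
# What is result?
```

Trace (tracking result):
p = 24  # -> p = 24
x = 27  # -> x = 27
c = 24  # -> c = 24
result = p > x or (x > c and p < c)  # -> result = False

Answer: False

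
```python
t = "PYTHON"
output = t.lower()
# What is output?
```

Answer: 'python'

Derivation:
Trace (tracking output):
t = 'PYTHON'  # -> t = 'PYTHON'
output = t.lower()  # -> output = 'python'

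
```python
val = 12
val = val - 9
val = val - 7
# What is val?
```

Answer: -4

Derivation:
Trace (tracking val):
val = 12  # -> val = 12
val = val - 9  # -> val = 3
val = val - 7  # -> val = -4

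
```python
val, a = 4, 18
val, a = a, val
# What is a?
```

Trace (tracking a):
val, a = (4, 18)  # -> val = 4, a = 18
val, a = (a, val)  # -> val = 18, a = 4

Answer: 4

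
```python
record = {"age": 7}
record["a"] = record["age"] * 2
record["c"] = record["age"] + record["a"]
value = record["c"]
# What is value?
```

Answer: 21

Derivation:
Trace (tracking value):
record = {'age': 7}  # -> record = {'age': 7}
record['a'] = record['age'] * 2  # -> record = {'age': 7, 'a': 14}
record['c'] = record['age'] + record['a']  # -> record = {'age': 7, 'a': 14, 'c': 21}
value = record['c']  # -> value = 21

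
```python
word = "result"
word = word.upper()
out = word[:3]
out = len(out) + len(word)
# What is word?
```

Trace (tracking word):
word = 'result'  # -> word = 'result'
word = word.upper()  # -> word = 'RESULT'
out = word[:3]  # -> out = 'RES'
out = len(out) + len(word)  # -> out = 9

Answer: 'RESULT'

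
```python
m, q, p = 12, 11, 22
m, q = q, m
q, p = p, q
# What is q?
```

Trace (tracking q):
m, q, p = (12, 11, 22)  # -> m = 12, q = 11, p = 22
m, q = (q, m)  # -> m = 11, q = 12
q, p = (p, q)  # -> q = 22, p = 12

Answer: 22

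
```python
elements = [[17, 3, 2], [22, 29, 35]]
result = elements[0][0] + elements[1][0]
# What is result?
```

Answer: 39

Derivation:
Trace (tracking result):
elements = [[17, 3, 2], [22, 29, 35]]  # -> elements = [[17, 3, 2], [22, 29, 35]]
result = elements[0][0] + elements[1][0]  # -> result = 39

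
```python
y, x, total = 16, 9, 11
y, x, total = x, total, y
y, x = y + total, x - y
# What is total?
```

Answer: 16

Derivation:
Trace (tracking total):
y, x, total = (16, 9, 11)  # -> y = 16, x = 9, total = 11
y, x, total = (x, total, y)  # -> y = 9, x = 11, total = 16
y, x = (y + total, x - y)  # -> y = 25, x = 2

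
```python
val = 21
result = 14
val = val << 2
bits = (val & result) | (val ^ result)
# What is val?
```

Answer: 84

Derivation:
Trace (tracking val):
val = 21  # -> val = 21
result = 14  # -> result = 14
val = val << 2  # -> val = 84
bits = val & result | val ^ result  # -> bits = 94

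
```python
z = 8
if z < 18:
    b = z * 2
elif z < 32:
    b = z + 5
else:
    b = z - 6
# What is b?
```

Answer: 16

Derivation:
Trace (tracking b):
z = 8  # -> z = 8
if z < 18:  # condition is True
    b = z * 2  # -> b = 16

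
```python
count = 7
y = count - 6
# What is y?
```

Answer: 1

Derivation:
Trace (tracking y):
count = 7  # -> count = 7
y = count - 6  # -> y = 1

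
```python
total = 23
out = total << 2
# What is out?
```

Answer: 92

Derivation:
Trace (tracking out):
total = 23  # -> total = 23
out = total << 2  # -> out = 92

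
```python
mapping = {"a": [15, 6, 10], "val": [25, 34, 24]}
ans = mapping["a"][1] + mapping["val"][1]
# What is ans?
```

Answer: 40

Derivation:
Trace (tracking ans):
mapping = {'a': [15, 6, 10], 'val': [25, 34, 24]}  # -> mapping = {'a': [15, 6, 10], 'val': [25, 34, 24]}
ans = mapping['a'][1] + mapping['val'][1]  # -> ans = 40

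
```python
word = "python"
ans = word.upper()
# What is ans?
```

Trace (tracking ans):
word = 'python'  # -> word = 'python'
ans = word.upper()  # -> ans = 'PYTHON'

Answer: 'PYTHON'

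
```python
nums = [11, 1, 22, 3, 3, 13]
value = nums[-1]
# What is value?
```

Answer: 13

Derivation:
Trace (tracking value):
nums = [11, 1, 22, 3, 3, 13]  # -> nums = [11, 1, 22, 3, 3, 13]
value = nums[-1]  # -> value = 13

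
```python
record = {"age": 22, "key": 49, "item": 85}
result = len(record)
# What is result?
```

Trace (tracking result):
record = {'age': 22, 'key': 49, 'item': 85}  # -> record = {'age': 22, 'key': 49, 'item': 85}
result = len(record)  # -> result = 3

Answer: 3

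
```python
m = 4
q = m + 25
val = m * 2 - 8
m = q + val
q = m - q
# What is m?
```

Answer: 29

Derivation:
Trace (tracking m):
m = 4  # -> m = 4
q = m + 25  # -> q = 29
val = m * 2 - 8  # -> val = 0
m = q + val  # -> m = 29
q = m - q  # -> q = 0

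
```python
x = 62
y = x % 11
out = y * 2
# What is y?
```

Trace (tracking y):
x = 62  # -> x = 62
y = x % 11  # -> y = 7
out = y * 2  # -> out = 14

Answer: 7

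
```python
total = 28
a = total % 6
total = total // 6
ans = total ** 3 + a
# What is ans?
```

Answer: 68

Derivation:
Trace (tracking ans):
total = 28  # -> total = 28
a = total % 6  # -> a = 4
total = total // 6  # -> total = 4
ans = total ** 3 + a  # -> ans = 68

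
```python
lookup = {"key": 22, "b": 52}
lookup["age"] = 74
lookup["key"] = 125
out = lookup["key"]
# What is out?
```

Answer: 125

Derivation:
Trace (tracking out):
lookup = {'key': 22, 'b': 52}  # -> lookup = {'key': 22, 'b': 52}
lookup['age'] = 74  # -> lookup = {'key': 22, 'b': 52, 'age': 74}
lookup['key'] = 125  # -> lookup = {'key': 125, 'b': 52, 'age': 74}
out = lookup['key']  # -> out = 125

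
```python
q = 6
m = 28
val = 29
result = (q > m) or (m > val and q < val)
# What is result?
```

Trace (tracking result):
q = 6  # -> q = 6
m = 28  # -> m = 28
val = 29  # -> val = 29
result = q > m or (m > val and q < val)  # -> result = False

Answer: False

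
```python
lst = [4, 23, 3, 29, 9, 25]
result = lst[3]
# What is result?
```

Trace (tracking result):
lst = [4, 23, 3, 29, 9, 25]  # -> lst = [4, 23, 3, 29, 9, 25]
result = lst[3]  # -> result = 29

Answer: 29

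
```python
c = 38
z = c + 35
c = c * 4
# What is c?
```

Answer: 152

Derivation:
Trace (tracking c):
c = 38  # -> c = 38
z = c + 35  # -> z = 73
c = c * 4  # -> c = 152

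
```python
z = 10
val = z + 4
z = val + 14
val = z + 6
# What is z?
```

Answer: 28

Derivation:
Trace (tracking z):
z = 10  # -> z = 10
val = z + 4  # -> val = 14
z = val + 14  # -> z = 28
val = z + 6  # -> val = 34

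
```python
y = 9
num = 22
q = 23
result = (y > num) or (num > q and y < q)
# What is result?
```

Trace (tracking result):
y = 9  # -> y = 9
num = 22  # -> num = 22
q = 23  # -> q = 23
result = y > num or (num > q and y < q)  # -> result = False

Answer: False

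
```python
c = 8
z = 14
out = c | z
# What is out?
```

Trace (tracking out):
c = 8  # -> c = 8
z = 14  # -> z = 14
out = c | z  # -> out = 14

Answer: 14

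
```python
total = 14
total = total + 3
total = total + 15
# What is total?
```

Trace (tracking total):
total = 14  # -> total = 14
total = total + 3  # -> total = 17
total = total + 15  # -> total = 32

Answer: 32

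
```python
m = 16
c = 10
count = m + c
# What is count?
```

Trace (tracking count):
m = 16  # -> m = 16
c = 10  # -> c = 10
count = m + c  # -> count = 26

Answer: 26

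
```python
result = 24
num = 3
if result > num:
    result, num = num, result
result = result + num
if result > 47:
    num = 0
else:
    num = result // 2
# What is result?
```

Answer: 27

Derivation:
Trace (tracking result):
result = 24  # -> result = 24
num = 3  # -> num = 3
if result > num:  # condition is True
    result, num = (num, result)  # -> result = 3, num = 24
result = result + num  # -> result = 27
if result > 47:  # condition is False
else:
    num = result // 2  # -> num = 13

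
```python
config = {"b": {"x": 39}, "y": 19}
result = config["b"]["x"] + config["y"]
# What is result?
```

Answer: 58

Derivation:
Trace (tracking result):
config = {'b': {'x': 39}, 'y': 19}  # -> config = {'b': {'x': 39}, 'y': 19}
result = config['b']['x'] + config['y']  # -> result = 58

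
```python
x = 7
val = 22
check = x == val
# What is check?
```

Answer: False

Derivation:
Trace (tracking check):
x = 7  # -> x = 7
val = 22  # -> val = 22
check = x == val  # -> check = False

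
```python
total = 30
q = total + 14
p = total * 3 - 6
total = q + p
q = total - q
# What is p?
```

Answer: 84

Derivation:
Trace (tracking p):
total = 30  # -> total = 30
q = total + 14  # -> q = 44
p = total * 3 - 6  # -> p = 84
total = q + p  # -> total = 128
q = total - q  # -> q = 84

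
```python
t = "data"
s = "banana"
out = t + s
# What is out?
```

Trace (tracking out):
t = 'data'  # -> t = 'data'
s = 'banana'  # -> s = 'banana'
out = t + s  # -> out = 'databanana'

Answer: 'databanana'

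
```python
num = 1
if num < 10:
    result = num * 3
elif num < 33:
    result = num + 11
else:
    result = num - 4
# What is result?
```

Answer: 3

Derivation:
Trace (tracking result):
num = 1  # -> num = 1
if num < 10:  # condition is True
    result = num * 3  # -> result = 3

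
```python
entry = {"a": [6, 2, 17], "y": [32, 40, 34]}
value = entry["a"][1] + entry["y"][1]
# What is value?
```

Trace (tracking value):
entry = {'a': [6, 2, 17], 'y': [32, 40, 34]}  # -> entry = {'a': [6, 2, 17], 'y': [32, 40, 34]}
value = entry['a'][1] + entry['y'][1]  # -> value = 42

Answer: 42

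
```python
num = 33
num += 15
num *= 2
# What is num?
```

Trace (tracking num):
num = 33  # -> num = 33
num += 15  # -> num = 48
num *= 2  # -> num = 96

Answer: 96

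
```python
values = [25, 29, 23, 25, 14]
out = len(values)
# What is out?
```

Trace (tracking out):
values = [25, 29, 23, 25, 14]  # -> values = [25, 29, 23, 25, 14]
out = len(values)  # -> out = 5

Answer: 5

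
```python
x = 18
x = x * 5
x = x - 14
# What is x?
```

Trace (tracking x):
x = 18  # -> x = 18
x = x * 5  # -> x = 90
x = x - 14  # -> x = 76

Answer: 76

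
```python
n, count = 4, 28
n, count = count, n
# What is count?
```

Answer: 4

Derivation:
Trace (tracking count):
n, count = (4, 28)  # -> n = 4, count = 28
n, count = (count, n)  # -> n = 28, count = 4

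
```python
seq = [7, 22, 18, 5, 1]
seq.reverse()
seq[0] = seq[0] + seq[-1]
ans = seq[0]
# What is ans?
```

Answer: 8

Derivation:
Trace (tracking ans):
seq = [7, 22, 18, 5, 1]  # -> seq = [7, 22, 18, 5, 1]
seq.reverse()  # -> seq = [1, 5, 18, 22, 7]
seq[0] = seq[0] + seq[-1]  # -> seq = [8, 5, 18, 22, 7]
ans = seq[0]  # -> ans = 8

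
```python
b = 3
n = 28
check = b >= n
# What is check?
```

Answer: False

Derivation:
Trace (tracking check):
b = 3  # -> b = 3
n = 28  # -> n = 28
check = b >= n  # -> check = False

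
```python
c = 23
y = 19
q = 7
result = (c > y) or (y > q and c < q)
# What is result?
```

Trace (tracking result):
c = 23  # -> c = 23
y = 19  # -> y = 19
q = 7  # -> q = 7
result = c > y or (y > q and c < q)  # -> result = True

Answer: True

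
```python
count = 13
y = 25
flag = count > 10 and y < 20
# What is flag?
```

Answer: False

Derivation:
Trace (tracking flag):
count = 13  # -> count = 13
y = 25  # -> y = 25
flag = count > 10 and y < 20  # -> flag = False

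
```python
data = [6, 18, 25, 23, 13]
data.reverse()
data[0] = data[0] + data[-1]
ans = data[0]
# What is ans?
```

Answer: 19

Derivation:
Trace (tracking ans):
data = [6, 18, 25, 23, 13]  # -> data = [6, 18, 25, 23, 13]
data.reverse()  # -> data = [13, 23, 25, 18, 6]
data[0] = data[0] + data[-1]  # -> data = [19, 23, 25, 18, 6]
ans = data[0]  # -> ans = 19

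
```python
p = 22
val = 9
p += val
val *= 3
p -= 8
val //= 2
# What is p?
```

Answer: 23

Derivation:
Trace (tracking p):
p = 22  # -> p = 22
val = 9  # -> val = 9
p += val  # -> p = 31
val *= 3  # -> val = 27
p -= 8  # -> p = 23
val //= 2  # -> val = 13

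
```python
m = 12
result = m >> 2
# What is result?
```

Trace (tracking result):
m = 12  # -> m = 12
result = m >> 2  # -> result = 3

Answer: 3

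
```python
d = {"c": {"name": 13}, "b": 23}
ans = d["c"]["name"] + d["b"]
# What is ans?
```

Answer: 36

Derivation:
Trace (tracking ans):
d = {'c': {'name': 13}, 'b': 23}  # -> d = {'c': {'name': 13}, 'b': 23}
ans = d['c']['name'] + d['b']  # -> ans = 36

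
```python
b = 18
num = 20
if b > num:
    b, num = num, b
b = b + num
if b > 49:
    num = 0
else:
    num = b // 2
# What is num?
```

Trace (tracking num):
b = 18  # -> b = 18
num = 20  # -> num = 20
if b > num:  # condition is False
b = b + num  # -> b = 38
if b > 49:  # condition is False
else:
    num = b // 2  # -> num = 19

Answer: 19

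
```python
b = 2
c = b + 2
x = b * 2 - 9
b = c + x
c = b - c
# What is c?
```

Trace (tracking c):
b = 2  # -> b = 2
c = b + 2  # -> c = 4
x = b * 2 - 9  # -> x = -5
b = c + x  # -> b = -1
c = b - c  # -> c = -5

Answer: -5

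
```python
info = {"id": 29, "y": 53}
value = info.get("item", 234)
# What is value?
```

Trace (tracking value):
info = {'id': 29, 'y': 53}  # -> info = {'id': 29, 'y': 53}
value = info.get('item', 234)  # -> value = 234

Answer: 234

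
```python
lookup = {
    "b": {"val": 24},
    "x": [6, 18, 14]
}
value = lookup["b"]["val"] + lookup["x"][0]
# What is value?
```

Trace (tracking value):
lookup = {'b': {'val': 24}, 'x': [6, 18, 14]}  # -> lookup = {'b': {'val': 24}, 'x': [6, 18, 14]}
value = lookup['b']['val'] + lookup['x'][0]  # -> value = 30

Answer: 30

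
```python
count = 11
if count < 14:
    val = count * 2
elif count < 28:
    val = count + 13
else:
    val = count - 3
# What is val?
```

Answer: 22

Derivation:
Trace (tracking val):
count = 11  # -> count = 11
if count < 14:  # condition is True
    val = count * 2  # -> val = 22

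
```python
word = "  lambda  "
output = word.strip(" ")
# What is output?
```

Trace (tracking output):
word = '  lambda  '  # -> word = '  lambda  '
output = word.strip(' ')  # -> output = 'lambda'

Answer: 'lambda'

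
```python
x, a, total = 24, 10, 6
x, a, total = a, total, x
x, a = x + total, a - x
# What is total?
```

Answer: 24

Derivation:
Trace (tracking total):
x, a, total = (24, 10, 6)  # -> x = 24, a = 10, total = 6
x, a, total = (a, total, x)  # -> x = 10, a = 6, total = 24
x, a = (x + total, a - x)  # -> x = 34, a = -4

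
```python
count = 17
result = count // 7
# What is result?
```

Answer: 2

Derivation:
Trace (tracking result):
count = 17  # -> count = 17
result = count // 7  # -> result = 2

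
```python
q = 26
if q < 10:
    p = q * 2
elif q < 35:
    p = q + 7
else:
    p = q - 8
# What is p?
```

Answer: 33

Derivation:
Trace (tracking p):
q = 26  # -> q = 26
if q < 10:  # condition is False
elif q < 35:  # condition is True
    p = q + 7  # -> p = 33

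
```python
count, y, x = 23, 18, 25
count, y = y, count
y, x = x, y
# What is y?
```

Trace (tracking y):
count, y, x = (23, 18, 25)  # -> count = 23, y = 18, x = 25
count, y = (y, count)  # -> count = 18, y = 23
y, x = (x, y)  # -> y = 25, x = 23

Answer: 25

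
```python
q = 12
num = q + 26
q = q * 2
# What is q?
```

Trace (tracking q):
q = 12  # -> q = 12
num = q + 26  # -> num = 38
q = q * 2  # -> q = 24

Answer: 24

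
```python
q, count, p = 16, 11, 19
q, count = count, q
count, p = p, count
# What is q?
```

Trace (tracking q):
q, count, p = (16, 11, 19)  # -> q = 16, count = 11, p = 19
q, count = (count, q)  # -> q = 11, count = 16
count, p = (p, count)  # -> count = 19, p = 16

Answer: 11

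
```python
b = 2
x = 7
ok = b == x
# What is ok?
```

Trace (tracking ok):
b = 2  # -> b = 2
x = 7  # -> x = 7
ok = b == x  # -> ok = False

Answer: False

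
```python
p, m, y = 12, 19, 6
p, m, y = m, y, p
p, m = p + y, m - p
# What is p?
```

Trace (tracking p):
p, m, y = (12, 19, 6)  # -> p = 12, m = 19, y = 6
p, m, y = (m, y, p)  # -> p = 19, m = 6, y = 12
p, m = (p + y, m - p)  # -> p = 31, m = -13

Answer: 31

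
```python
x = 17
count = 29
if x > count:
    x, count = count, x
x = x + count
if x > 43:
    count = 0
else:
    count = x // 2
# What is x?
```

Answer: 46

Derivation:
Trace (tracking x):
x = 17  # -> x = 17
count = 29  # -> count = 29
if x > count:  # condition is False
x = x + count  # -> x = 46
if x > 43:  # condition is True
    count = 0  # -> count = 0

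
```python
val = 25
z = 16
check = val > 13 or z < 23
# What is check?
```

Trace (tracking check):
val = 25  # -> val = 25
z = 16  # -> z = 16
check = val > 13 or z < 23  # -> check = True

Answer: True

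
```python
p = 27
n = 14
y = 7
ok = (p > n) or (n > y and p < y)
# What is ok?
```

Trace (tracking ok):
p = 27  # -> p = 27
n = 14  # -> n = 14
y = 7  # -> y = 7
ok = p > n or (n > y and p < y)  # -> ok = True

Answer: True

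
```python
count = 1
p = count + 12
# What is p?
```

Answer: 13

Derivation:
Trace (tracking p):
count = 1  # -> count = 1
p = count + 12  # -> p = 13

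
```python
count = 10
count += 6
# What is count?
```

Answer: 16

Derivation:
Trace (tracking count):
count = 10  # -> count = 10
count += 6  # -> count = 16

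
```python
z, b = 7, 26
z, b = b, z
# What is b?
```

Answer: 7

Derivation:
Trace (tracking b):
z, b = (7, 26)  # -> z = 7, b = 26
z, b = (b, z)  # -> z = 26, b = 7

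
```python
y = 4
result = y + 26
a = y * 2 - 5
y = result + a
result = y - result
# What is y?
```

Trace (tracking y):
y = 4  # -> y = 4
result = y + 26  # -> result = 30
a = y * 2 - 5  # -> a = 3
y = result + a  # -> y = 33
result = y - result  # -> result = 3

Answer: 33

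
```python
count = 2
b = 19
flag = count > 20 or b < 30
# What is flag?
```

Answer: True

Derivation:
Trace (tracking flag):
count = 2  # -> count = 2
b = 19  # -> b = 19
flag = count > 20 or b < 30  # -> flag = True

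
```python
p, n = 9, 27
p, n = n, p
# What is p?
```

Trace (tracking p):
p, n = (9, 27)  # -> p = 9, n = 27
p, n = (n, p)  # -> p = 27, n = 9

Answer: 27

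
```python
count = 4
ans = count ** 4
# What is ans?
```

Answer: 256

Derivation:
Trace (tracking ans):
count = 4  # -> count = 4
ans = count ** 4  # -> ans = 256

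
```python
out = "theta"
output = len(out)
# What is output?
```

Answer: 5

Derivation:
Trace (tracking output):
out = 'theta'  # -> out = 'theta'
output = len(out)  # -> output = 5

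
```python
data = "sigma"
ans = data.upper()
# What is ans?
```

Trace (tracking ans):
data = 'sigma'  # -> data = 'sigma'
ans = data.upper()  # -> ans = 'SIGMA'

Answer: 'SIGMA'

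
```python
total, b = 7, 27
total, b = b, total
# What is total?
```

Trace (tracking total):
total, b = (7, 27)  # -> total = 7, b = 27
total, b = (b, total)  # -> total = 27, b = 7

Answer: 27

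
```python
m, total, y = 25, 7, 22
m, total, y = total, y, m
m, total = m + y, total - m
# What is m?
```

Answer: 32

Derivation:
Trace (tracking m):
m, total, y = (25, 7, 22)  # -> m = 25, total = 7, y = 22
m, total, y = (total, y, m)  # -> m = 7, total = 22, y = 25
m, total = (m + y, total - m)  # -> m = 32, total = 15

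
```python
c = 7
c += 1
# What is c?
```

Trace (tracking c):
c = 7  # -> c = 7
c += 1  # -> c = 8

Answer: 8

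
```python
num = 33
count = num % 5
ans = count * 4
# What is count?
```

Answer: 3

Derivation:
Trace (tracking count):
num = 33  # -> num = 33
count = num % 5  # -> count = 3
ans = count * 4  # -> ans = 12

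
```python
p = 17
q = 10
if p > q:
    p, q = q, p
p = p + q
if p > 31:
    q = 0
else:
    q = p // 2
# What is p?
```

Trace (tracking p):
p = 17  # -> p = 17
q = 10  # -> q = 10
if p > q:  # condition is True
    p, q = (q, p)  # -> p = 10, q = 17
p = p + q  # -> p = 27
if p > 31:  # condition is False
else:
    q = p // 2  # -> q = 13

Answer: 27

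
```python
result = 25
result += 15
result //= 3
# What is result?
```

Answer: 13

Derivation:
Trace (tracking result):
result = 25  # -> result = 25
result += 15  # -> result = 40
result //= 3  # -> result = 13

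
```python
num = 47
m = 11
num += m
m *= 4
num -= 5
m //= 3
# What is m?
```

Trace (tracking m):
num = 47  # -> num = 47
m = 11  # -> m = 11
num += m  # -> num = 58
m *= 4  # -> m = 44
num -= 5  # -> num = 53
m //= 3  # -> m = 14

Answer: 14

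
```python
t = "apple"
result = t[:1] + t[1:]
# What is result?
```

Trace (tracking result):
t = 'apple'  # -> t = 'apple'
result = t[:1] + t[1:]  # -> result = 'apple'

Answer: 'apple'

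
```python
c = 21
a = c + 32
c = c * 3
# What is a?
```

Answer: 53

Derivation:
Trace (tracking a):
c = 21  # -> c = 21
a = c + 32  # -> a = 53
c = c * 3  # -> c = 63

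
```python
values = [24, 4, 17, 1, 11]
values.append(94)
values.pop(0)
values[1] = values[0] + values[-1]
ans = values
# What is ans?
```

Answer: [4, 98, 1, 11, 94]

Derivation:
Trace (tracking ans):
values = [24, 4, 17, 1, 11]  # -> values = [24, 4, 17, 1, 11]
values.append(94)  # -> values = [24, 4, 17, 1, 11, 94]
values.pop(0)  # -> values = [4, 17, 1, 11, 94]
values[1] = values[0] + values[-1]  # -> values = [4, 98, 1, 11, 94]
ans = values  # -> ans = [4, 98, 1, 11, 94]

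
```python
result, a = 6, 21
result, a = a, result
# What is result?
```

Answer: 21

Derivation:
Trace (tracking result):
result, a = (6, 21)  # -> result = 6, a = 21
result, a = (a, result)  # -> result = 21, a = 6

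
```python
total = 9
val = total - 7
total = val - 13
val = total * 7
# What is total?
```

Trace (tracking total):
total = 9  # -> total = 9
val = total - 7  # -> val = 2
total = val - 13  # -> total = -11
val = total * 7  # -> val = -77

Answer: -11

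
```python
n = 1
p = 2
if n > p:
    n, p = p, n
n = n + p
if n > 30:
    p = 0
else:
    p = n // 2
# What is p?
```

Trace (tracking p):
n = 1  # -> n = 1
p = 2  # -> p = 2
if n > p:  # condition is False
n = n + p  # -> n = 3
if n > 30:  # condition is False
else:
    p = n // 2  # -> p = 1

Answer: 1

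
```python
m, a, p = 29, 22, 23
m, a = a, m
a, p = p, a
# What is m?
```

Answer: 22

Derivation:
Trace (tracking m):
m, a, p = (29, 22, 23)  # -> m = 29, a = 22, p = 23
m, a = (a, m)  # -> m = 22, a = 29
a, p = (p, a)  # -> a = 23, p = 29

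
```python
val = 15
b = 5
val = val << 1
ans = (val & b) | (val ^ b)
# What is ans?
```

Trace (tracking ans):
val = 15  # -> val = 15
b = 5  # -> b = 5
val = val << 1  # -> val = 30
ans = val & b | val ^ b  # -> ans = 31

Answer: 31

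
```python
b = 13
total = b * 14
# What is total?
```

Trace (tracking total):
b = 13  # -> b = 13
total = b * 14  # -> total = 182

Answer: 182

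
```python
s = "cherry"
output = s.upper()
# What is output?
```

Answer: 'CHERRY'

Derivation:
Trace (tracking output):
s = 'cherry'  # -> s = 'cherry'
output = s.upper()  # -> output = 'CHERRY'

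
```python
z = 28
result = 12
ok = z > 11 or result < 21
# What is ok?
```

Answer: True

Derivation:
Trace (tracking ok):
z = 28  # -> z = 28
result = 12  # -> result = 12
ok = z > 11 or result < 21  # -> ok = True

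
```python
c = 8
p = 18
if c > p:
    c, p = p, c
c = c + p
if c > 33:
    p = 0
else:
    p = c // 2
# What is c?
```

Answer: 26

Derivation:
Trace (tracking c):
c = 8  # -> c = 8
p = 18  # -> p = 18
if c > p:  # condition is False
c = c + p  # -> c = 26
if c > 33:  # condition is False
else:
    p = c // 2  # -> p = 13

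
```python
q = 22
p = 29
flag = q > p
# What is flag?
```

Trace (tracking flag):
q = 22  # -> q = 22
p = 29  # -> p = 29
flag = q > p  # -> flag = False

Answer: False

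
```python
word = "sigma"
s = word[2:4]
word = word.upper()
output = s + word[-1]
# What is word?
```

Answer: 'SIGMA'

Derivation:
Trace (tracking word):
word = 'sigma'  # -> word = 'sigma'
s = word[2:4]  # -> s = 'gm'
word = word.upper()  # -> word = 'SIGMA'
output = s + word[-1]  # -> output = 'gmA'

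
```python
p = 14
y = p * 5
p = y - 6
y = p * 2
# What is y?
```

Trace (tracking y):
p = 14  # -> p = 14
y = p * 5  # -> y = 70
p = y - 6  # -> p = 64
y = p * 2  # -> y = 128

Answer: 128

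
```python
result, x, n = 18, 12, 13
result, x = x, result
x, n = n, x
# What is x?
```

Answer: 13

Derivation:
Trace (tracking x):
result, x, n = (18, 12, 13)  # -> result = 18, x = 12, n = 13
result, x = (x, result)  # -> result = 12, x = 18
x, n = (n, x)  # -> x = 13, n = 18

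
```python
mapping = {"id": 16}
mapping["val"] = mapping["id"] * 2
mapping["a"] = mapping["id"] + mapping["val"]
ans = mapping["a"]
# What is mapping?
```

Answer: {'id': 16, 'val': 32, 'a': 48}

Derivation:
Trace (tracking mapping):
mapping = {'id': 16}  # -> mapping = {'id': 16}
mapping['val'] = mapping['id'] * 2  # -> mapping = {'id': 16, 'val': 32}
mapping['a'] = mapping['id'] + mapping['val']  # -> mapping = {'id': 16, 'val': 32, 'a': 48}
ans = mapping['a']  # -> ans = 48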